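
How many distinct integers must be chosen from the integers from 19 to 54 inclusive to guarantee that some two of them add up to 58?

Two chosen integers sum to 58 exactly when both halves of some pair {x, 58−x} with 19 ≤ x ≤ 58−x ≤ 39 are chosen — 10 such pairs.
The remaining 16 elements (those with no distinct partner in range) can never complete a 58-sum, so the worst case takes all of them and one from each pair: 16 + 10 = 26.
Pigeonhole: the 27th integer has to be the second member of some pair, so 26 + 1 = 27.

27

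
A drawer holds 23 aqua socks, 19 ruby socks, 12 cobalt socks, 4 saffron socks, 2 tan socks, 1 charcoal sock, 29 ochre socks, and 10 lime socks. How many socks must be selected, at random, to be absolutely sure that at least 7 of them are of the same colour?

An adversary could hand out at most 6 socks per colour (saffron, tan, charcoal run out sooner): 6 + 6 + 6 + 4 + 2 + 1 + 6 + 6 = 37 socks and still no colour has 7.
One more sock lands in a colour already at 6, so 38 draws are enough and 37 are not.

38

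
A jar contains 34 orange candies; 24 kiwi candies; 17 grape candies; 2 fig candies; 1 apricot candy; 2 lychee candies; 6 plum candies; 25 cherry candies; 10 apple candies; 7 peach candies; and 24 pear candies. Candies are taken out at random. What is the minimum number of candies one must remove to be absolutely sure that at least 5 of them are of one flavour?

38

The 11 flavours are the holes; the candies drawn are the pigeons.
To avoid 5 of any one flavour, the worst case takes at most 4 of each flavour, or every candy of a flavour that has fewer than 4.
That gives 4 + 4 + 4 + 2 + 1 + 2 + 4 + 4 + 4 + 4 + 4 = 37 candies with no flavour reaching 5.
The next candy forces some flavour to 5, so 37 + 1 = 38.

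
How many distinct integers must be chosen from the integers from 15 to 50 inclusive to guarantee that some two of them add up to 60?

Two chosen integers sum to 60 exactly when both halves of some pair {x, 60−x} with 15 ≤ x ≤ 60−x ≤ 45 are chosen — 15 such pairs.
The remaining 6 elements (those with no distinct partner in range) can never complete a 60-sum, so the worst case takes all of them and one from each pair: 6 + 15 = 21.
The 22nd integer has to be the second member of some pair, so 21 + 1 = 22.

22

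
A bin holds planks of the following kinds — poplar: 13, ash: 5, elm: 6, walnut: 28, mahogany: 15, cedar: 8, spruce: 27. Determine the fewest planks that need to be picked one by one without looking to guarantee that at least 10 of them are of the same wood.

56

An adversary could hand out at most 9 planks per wood (ash, elm, cedar run out sooner): 9 + 5 + 6 + 9 + 9 + 8 + 9 = 55 planks and still no wood has 10.
One more plank lands in a wood already at 9, so 56 draws are enough and 55 are not.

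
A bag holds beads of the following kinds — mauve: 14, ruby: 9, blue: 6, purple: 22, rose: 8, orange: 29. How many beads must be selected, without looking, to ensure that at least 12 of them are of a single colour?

57

By the pigeonhole principle, put each drawn bead into a box by colour. The largest draw with every box below 12 takes min(count, 11) from each colour; colours with fewer than 11 contribute all they have.
Σ min(cᵢ, 11) = 11 + 9 + 6 + 11 + 8 + 11 = 56.
Draw number 56 + 1 = 57 must push one box to 12.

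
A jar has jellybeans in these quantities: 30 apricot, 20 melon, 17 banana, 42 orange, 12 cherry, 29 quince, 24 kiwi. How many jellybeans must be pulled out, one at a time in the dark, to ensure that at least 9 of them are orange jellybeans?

In the worst case for collecting orange jellybeans, every non-orange jellybean comes out first.
There are 30 + 20 + 17 + 12 + 29 + 24 = 132 non-orange jellybeans altogether.
After those, each further jellybean must be orange, so 132 + 9 = 141 draws guarantee 9 orange jellybeans.

141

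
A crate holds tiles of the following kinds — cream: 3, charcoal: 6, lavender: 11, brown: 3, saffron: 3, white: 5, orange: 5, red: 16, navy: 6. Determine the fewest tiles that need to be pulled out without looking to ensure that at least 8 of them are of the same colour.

By the pigeonhole principle, put each drawn tile into a box by colour. The largest draw with every box below 8 takes min(count, 7) from each colour; colours with fewer than 7 contribute all they have.
Σ min(cᵢ, 7) = 3 + 6 + 7 + 3 + 3 + 5 + 5 + 7 + 6 = 45.
Draw number 45 + 1 = 46 must push one box to 8.

46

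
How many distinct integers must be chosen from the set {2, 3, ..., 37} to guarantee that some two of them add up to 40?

Group the elements by complementary pair {x, 40−x}: {3,37}, {4,36}, {5,35}, …, giving 17 two-element pairs, the single value 20 (it cannot pair with itself since the integers are distinct), and 1 integer whose partner 40−x falls outside [2,37].
By pigeonhole, treating each of those 19 groups as a pigeonhole, one can pick one integer per group — 19 integers — with no two summing to 40.
The 20th integer lands in an occupied pair, forcing a sum of 40.

20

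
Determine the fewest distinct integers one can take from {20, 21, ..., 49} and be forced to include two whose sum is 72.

18

Two chosen integers sum to 72 exactly when both halves of some pair {x, 72−x} with 23 ≤ x ≤ 72−x ≤ 49 are chosen — 13 such pairs.
The remaining 4 elements (those with no distinct partner in range) can never complete a 72-sum, so the worst case takes all of them and one from each pair: 4 + 13 = 17.
Pigeonhole: the 18th integer has to be the second member of some pair, so 17 + 1 = 18.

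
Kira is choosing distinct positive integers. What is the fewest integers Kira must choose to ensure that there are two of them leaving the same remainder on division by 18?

19

Pigeonhole: the 18 residue classes mod 18 are the pigeonholes.
With 18 integers one could put 1 in each residue class and have no class reach 2.
The 19th integer pushes some class to 2, so 18·1 + 1 = 19.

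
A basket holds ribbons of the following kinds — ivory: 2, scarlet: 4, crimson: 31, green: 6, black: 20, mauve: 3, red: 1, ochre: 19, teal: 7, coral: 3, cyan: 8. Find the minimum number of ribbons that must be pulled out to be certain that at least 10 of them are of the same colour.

The 11 colours are the holes; the ribbons drawn are the pigeons.
To avoid 10 of any one colour, the worst case takes at most 9 of each colour, or every ribbon of a colour that has fewer than 9.
That gives 2 + 4 + 9 + 6 + 9 + 3 + 1 + 9 + 7 + 3 + 8 = 61 ribbons with no colour reaching 10.
The next ribbon forces some colour to 10, so 61 + 1 = 62.

62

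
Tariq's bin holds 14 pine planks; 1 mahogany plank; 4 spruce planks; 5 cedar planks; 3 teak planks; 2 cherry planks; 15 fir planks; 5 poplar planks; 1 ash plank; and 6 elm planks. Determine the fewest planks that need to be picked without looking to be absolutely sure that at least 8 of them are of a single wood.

An adversary could hand out at most 7 planks per wood (8 woods run out sooner): 7 + 1 + 4 + 5 + 3 + 2 + 7 + 5 + 1 + 6 = 41 planks and still no wood has 8.
By pigeonhole, one more plank lands in a wood already at 7, so 42 draws are enough and 41 are not.

42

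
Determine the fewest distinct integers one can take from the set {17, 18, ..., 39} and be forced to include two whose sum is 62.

Two chosen integers sum to 62 exactly when both halves of some pair {x, 62−x} with 23 ≤ x ≤ 62−x ≤ 39 are chosen — 8 such pairs.
The remaining 7 elements (those with no distinct partner in range) can never complete a 62-sum, so the worst case takes all of them and one from each pair: 7 + 8 = 15.
By the pigeonhole principle, the 16th integer has to be the second member of some pair, so 15 + 1 = 16.

16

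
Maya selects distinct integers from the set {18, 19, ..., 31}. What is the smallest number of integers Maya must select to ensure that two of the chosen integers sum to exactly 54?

Group the elements by complementary pair {x, 54−x}: {23,31}, {24,30}, {25,29}, …, giving 4 two-element pairs; the single value 27 (it cannot pair with itself since the integers are distinct); and 5 integers whose partner 54−x falls outside [18,31].
By pigeonhole, treating each of those 10 groups as a pigeonhole, one can pick one integer per group — 10 integers — with no two summing to 54.
The 11th integer lands in an occupied pair, forcing a sum of 54.

11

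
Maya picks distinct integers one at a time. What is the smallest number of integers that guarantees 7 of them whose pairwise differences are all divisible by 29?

175

Integers whose pairwise differences are multiples of 29 are exactly those sharing a remainder mod 29. Pigeonhole: the 29 residue classes mod 29 are the pigeonholes.
With 174 integers one could put 6 in each residue class and have no class reach 7.
The 175th integer pushes some class to 7, so 29·6 + 1 = 175.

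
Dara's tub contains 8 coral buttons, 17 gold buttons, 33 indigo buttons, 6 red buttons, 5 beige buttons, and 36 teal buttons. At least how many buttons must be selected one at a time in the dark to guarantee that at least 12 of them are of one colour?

The 6 colours are the holes; the buttons drawn are the pigeons.
To avoid 12 of any one colour, the worst case takes at most 11 of each colour, or every button of a colour that has fewer than 11.
That gives 8 + 11 + 11 + 6 + 5 + 11 = 52 buttons with no colour reaching 12.
The next button forces some colour to 12, so 52 + 1 = 53.

53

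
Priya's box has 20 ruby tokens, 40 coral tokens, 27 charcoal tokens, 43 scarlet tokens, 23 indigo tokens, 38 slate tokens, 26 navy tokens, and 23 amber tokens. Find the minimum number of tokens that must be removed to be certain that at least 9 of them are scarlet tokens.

In the worst case for collecting scarlet tokens, every non-scarlet token comes out first.
There are 20 + 40 + 27 + 23 + 38 + 26 + 23 = 197 non-scarlet tokens altogether.
After those, each further token must be scarlet, so 197 + 9 = 206 draws guarantee 9 scarlet tokens.

206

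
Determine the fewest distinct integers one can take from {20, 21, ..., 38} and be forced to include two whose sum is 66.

15

A set avoiding the sum 66 can contain at most one of each pair {x, 66−x}, plus the 9 elements whose complement lies outside the range or equal to its own complement.
The integers 20, …, 33 (14 of them) are such a set: any two sum to at least 20+21 = 41 and at most 32+33 = 65 < 66.
By pigeonhole, any 15th integer completes one of the 5 pairs, so 15 choices force a sum of 66.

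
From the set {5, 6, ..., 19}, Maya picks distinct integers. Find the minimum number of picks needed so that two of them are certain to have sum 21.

A set avoiding the sum 21 can contain at most one of each pair {x, 21−x}, plus the 3 elements whose complement lies outside the range.
The integers 11, …, 19 (9 of them) are such a set: any two sum to at least 11+12 = 23 > 21.
By pigeonhole, any 10th integer completes one of the 6 pairs, so 10 choices force a sum of 21.

10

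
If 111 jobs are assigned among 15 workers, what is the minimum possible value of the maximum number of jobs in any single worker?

By the pigeonhole principle, the 15 workers are the holes and the 111 jobs are the pigeons.
If every worker held at most 7 jobs, the total would be at most 15 × 7 = 105, which is less than 111.
So some worker holds at least ⌈111/15⌉ = 8 jobs.

8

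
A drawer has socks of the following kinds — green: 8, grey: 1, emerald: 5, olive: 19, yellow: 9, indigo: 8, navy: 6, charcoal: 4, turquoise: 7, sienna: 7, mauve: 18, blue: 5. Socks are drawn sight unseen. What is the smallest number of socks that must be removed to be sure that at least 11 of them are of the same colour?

81

By pigeonhole, put each drawn sock into a box by colour. The largest draw with every box below 11 takes min(count, 10) from each colour; colours with fewer than 10 contribute all they have.
Σ min(cᵢ, 10) = 8 + 1 + 5 + 10 + 9 + 8 + 6 + 4 + 7 + 7 + 10 + 5 = 80.
Draw number 80 + 1 = 81 must push one box to 11.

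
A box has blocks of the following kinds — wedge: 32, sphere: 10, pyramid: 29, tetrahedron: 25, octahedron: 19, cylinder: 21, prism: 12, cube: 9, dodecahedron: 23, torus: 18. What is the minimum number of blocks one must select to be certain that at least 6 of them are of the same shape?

51

The 10 shapes are the holes; the blocks drawn are the pigeons.
To avoid 6 of any one shape, the worst case takes at most 5 of each shape.
That gives 5 + 5 + 5 + 5 + 5 + 5 + 5 + 5 + 5 + 5 = 50 blocks with no shape reaching 6.
The next block forces some shape to 6, so 50 + 1 = 51.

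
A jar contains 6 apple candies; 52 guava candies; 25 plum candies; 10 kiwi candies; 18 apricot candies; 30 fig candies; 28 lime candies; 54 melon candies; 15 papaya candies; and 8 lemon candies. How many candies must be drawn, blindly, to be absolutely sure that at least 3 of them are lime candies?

221

In the worst case for collecting lime candies, every non-lime candy comes out first.
There are 6 + 52 + 25 + 10 + 18 + 30 + 54 + 15 + 8 = 218 non-lime candies altogether.
After those, each further candy must be lime, so 218 + 3 = 221 draws guarantee 3 lime candies.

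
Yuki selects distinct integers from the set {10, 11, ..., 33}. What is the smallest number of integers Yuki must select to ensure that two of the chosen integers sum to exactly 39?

Two chosen integers sum to 39 exactly when both halves of some pair {x, 39−x} with 10 ≤ x ≤ 39−x ≤ 29 are chosen — 10 such pairs.
The remaining 4 elements (those with no distinct partner in range) can never complete a 39-sum, so the worst case takes all of them and one from each pair: 4 + 10 = 14.
By the pigeonhole principle, the 15th integer has to be the second member of some pair, so 14 + 1 = 15.

15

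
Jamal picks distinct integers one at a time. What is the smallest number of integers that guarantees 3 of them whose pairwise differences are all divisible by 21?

43

Integers whose pairwise differences are multiples of 21 are exactly those sharing a remainder mod 21. Pigeonhole: the 21 residue classes mod 21 are the pigeonholes.
With 42 integers one could put 2 in each residue class and have no class reach 3.
The 43rd integer pushes some class to 3, so 21·2 + 1 = 43.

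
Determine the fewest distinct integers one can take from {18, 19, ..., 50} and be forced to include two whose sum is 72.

A set avoiding the sum 72 can contain at most one of each pair {x, 72−x}, plus the 5 elements whose complement lies outside the range or equal to its own complement.
The integers 18, …, 36 (19 of them) are such a set: any two sum to at least 18+19 = 37 and at most 35+36 = 71 < 72.
Pigeonhole: any 20th integer completes one of the 14 pairs, so 20 choices force a sum of 72.

20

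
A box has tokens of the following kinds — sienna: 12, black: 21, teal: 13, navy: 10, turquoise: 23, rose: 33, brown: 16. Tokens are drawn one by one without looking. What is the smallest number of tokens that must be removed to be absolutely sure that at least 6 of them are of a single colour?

36

The 7 colours are the holes; the tokens drawn are the pigeons.
To avoid 6 of any one colour, the worst case takes at most 5 of each colour.
That gives 5 + 5 + 5 + 5 + 5 + 5 + 5 = 35 tokens with no colour reaching 6.
The next token forces some colour to 6, so 35 + 1 = 36.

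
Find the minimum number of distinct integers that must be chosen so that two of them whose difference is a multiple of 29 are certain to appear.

Integers whose pairwise differences are multiples of 29 are exactly those sharing a remainder mod 29. Pigeonhole: the 29 residue classes mod 29 are the pigeonholes.
With 29 integers one could put 1 in each residue class and have no class reach 2.
The 30th integer pushes some class to 2, so 29·1 + 1 = 30.

30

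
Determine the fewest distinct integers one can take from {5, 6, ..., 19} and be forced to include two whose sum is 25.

9

Group the elements by complementary pair {x, 25−x}: {6,19}, {7,18}, {8,17}, …, giving 7 two-element pairs and 1 integer whose partner 25−x falls outside [5,19].
By pigeonhole, treating each of those 8 groups as a pigeonhole, one can pick one integer per group — 8 integers — with no two summing to 25.
The 9th integer lands in an occupied pair, forcing a sum of 25.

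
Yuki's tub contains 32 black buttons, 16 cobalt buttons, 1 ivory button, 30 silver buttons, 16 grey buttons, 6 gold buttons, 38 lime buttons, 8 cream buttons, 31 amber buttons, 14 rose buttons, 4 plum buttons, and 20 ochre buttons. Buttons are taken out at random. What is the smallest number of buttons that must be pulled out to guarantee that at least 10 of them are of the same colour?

An adversary could hand out at most 9 buttons per colour (4 colours run out sooner): 9 + 9 + 1 + 9 + 9 + 6 + 9 + 8 + 9 + 9 + 4 + 9 = 91 buttons and still no colour has 10.
One more button lands in a colour already at 9, so 92 draws are enough and 91 are not.

92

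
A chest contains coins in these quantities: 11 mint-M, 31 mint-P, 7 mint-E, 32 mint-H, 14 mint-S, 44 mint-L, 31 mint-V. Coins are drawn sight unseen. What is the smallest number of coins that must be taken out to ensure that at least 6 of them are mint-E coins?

In the worst case for collecting mint-E coins, every non-mint-E coin comes out first.
There are 11 + 31 + 32 + 14 + 44 + 31 = 163 non-mint-E coins altogether.
After those, each further coin must be mint-E, so 163 + 6 = 169 draws guarantee 6 mint-E coins.

169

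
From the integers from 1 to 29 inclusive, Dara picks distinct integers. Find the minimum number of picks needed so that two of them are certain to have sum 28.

17

A set avoiding the sum 28 can contain at most one of each pair {x, 28−x}, plus the 3 elements whose complement lies outside the range or equal to its own complement.
The integers 14, …, 29 (16 of them) are such a set: any two sum to at least 14+15 = 29 > 28.
Any 17th integer completes one of the 13 pairs, so 17 choices force a sum of 28.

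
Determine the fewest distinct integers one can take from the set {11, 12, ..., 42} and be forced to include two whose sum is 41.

23

Two chosen integers sum to 41 exactly when both halves of some pair {x, 41−x} with 11 ≤ x ≤ 41−x ≤ 30 are chosen — 10 such pairs.
The remaining 12 elements (those with no distinct partner in range) can never complete a 41-sum, so the worst case takes all of them and one from each pair: 12 + 10 = 22.
By the pigeonhole principle, the 23rd integer has to be the second member of some pair, so 22 + 1 = 23.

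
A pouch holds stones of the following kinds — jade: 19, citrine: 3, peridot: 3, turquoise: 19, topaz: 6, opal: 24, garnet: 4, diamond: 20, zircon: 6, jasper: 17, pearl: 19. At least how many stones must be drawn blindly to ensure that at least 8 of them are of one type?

By the pigeonhole principle, put each drawn stone into a box by type. The largest draw with every box below 8 takes min(count, 7) from each type; types with fewer than 7 contribute all they have.
Σ min(cᵢ, 7) = 7 + 3 + 3 + 7 + 6 + 7 + 4 + 7 + 6 + 7 + 7 = 64.
Draw number 64 + 1 = 65 must push one box to 8.

65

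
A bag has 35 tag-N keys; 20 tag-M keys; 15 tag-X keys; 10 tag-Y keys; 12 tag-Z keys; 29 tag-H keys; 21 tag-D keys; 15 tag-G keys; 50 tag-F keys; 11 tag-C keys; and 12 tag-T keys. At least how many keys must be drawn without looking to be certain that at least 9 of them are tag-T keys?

In the worst case for collecting tag-T keys, every non-tag-T key comes out first.
There are 35 + 20 + 15 + 10 + 12 + 29 + 21 + 15 + 50 + 11 = 218 non-tag-T keys altogether.
After those, each further key must be tag-T, so 218 + 9 = 227 draws guarantee 9 tag-T keys.

227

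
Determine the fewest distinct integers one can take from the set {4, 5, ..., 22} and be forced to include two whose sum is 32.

14

A set avoiding the sum 32 can contain at most one of each pair {x, 32−x}, plus the 7 elements whose complement lies outside the range or equal to its own complement.
The integers 4, …, 16 (13 of them) are such a set: any two sum to at least 4+5 = 9 and at most 15+16 = 31 < 32.
Any 14th integer completes one of the 6 pairs, so 14 choices force a sum of 32.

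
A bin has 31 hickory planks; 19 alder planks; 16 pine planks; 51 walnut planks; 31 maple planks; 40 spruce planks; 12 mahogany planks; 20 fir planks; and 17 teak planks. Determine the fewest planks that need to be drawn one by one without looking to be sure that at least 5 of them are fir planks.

222

In the worst case for collecting fir planks, every non-fir plank comes out first.
There are 31 + 19 + 16 + 51 + 31 + 40 + 12 + 17 = 217 non-fir planks altogether.
After those, each further plank must be fir, so 217 + 5 = 222 draws guarantee 5 fir planks.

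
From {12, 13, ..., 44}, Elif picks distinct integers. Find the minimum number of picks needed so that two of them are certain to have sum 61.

Group the elements by complementary pair {x, 61−x}: {17,44}, {18,43}, {19,42}, …, giving 14 two-element pairs and 5 integers whose partner 61−x falls outside [12,44].
Pigeonhole: treating each of those 19 groups as a pigeonhole, one can pick one integer per group — 19 integers — with no two summing to 61.
The 20th integer lands in an occupied pair, forcing a sum of 61.

20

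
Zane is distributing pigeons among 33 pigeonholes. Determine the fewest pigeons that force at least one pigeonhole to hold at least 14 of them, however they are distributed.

430

With 429 pigeons one could put exactly 13 in each of the 33 pigeonholes, and no pigeonhole would reach 14.
Pigeonhole: one more pigeon must land in a pigeonhole that already has 13, giving it 14.
So 33 × 13 + 1 = 430 pigeons are required.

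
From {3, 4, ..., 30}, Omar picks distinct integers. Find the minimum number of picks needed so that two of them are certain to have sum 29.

17

Group the elements by complementary pair {x, 29−x}: {3,26}, {4,25}, {5,24}, …, giving 12 two-element pairs and 4 integers whose partner 29−x falls outside [3,30].
Treating each of those 16 groups as a pigeonhole, one can pick one integer per group — 16 integers — with no two summing to 29.
The 17th integer lands in an occupied pair, forcing a sum of 29.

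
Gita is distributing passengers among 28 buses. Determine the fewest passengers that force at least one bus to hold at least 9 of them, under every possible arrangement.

With 224 passengers one could put exactly 8 in each of the 28 buses, and no bus would reach 9.
One more passenger must land in a bus that already has 8, giving it 9.
So 28 × 8 + 1 = 225 passengers are required.

225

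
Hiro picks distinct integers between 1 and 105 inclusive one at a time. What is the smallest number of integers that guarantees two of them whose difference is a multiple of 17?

Integers whose pairwise differences are multiples of 17 are exactly those sharing a remainder mod 17. The 17 residue classes mod 17 are the pigeonholes.
With 17 integers one could put 1 in each residue class and have no class reach 2.
The 18th integer pushes some class to 2, so 17·1 + 1 = 18.

18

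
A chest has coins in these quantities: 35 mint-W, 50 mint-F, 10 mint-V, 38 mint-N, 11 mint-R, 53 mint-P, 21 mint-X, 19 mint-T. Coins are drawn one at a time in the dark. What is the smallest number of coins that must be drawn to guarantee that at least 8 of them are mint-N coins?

In the worst case for collecting mint-N coins, every non-mint-N coin comes out first.
There are 35 + 50 + 10 + 11 + 53 + 21 + 19 = 199 non-mint-N coins altogether.
After those, each further coin must be mint-N, so 199 + 8 = 207 draws guarantee 8 mint-N coins.

207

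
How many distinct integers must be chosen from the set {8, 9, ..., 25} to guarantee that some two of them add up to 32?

Group the elements by complementary pair {x, 32−x}: {8,24}, {9,23}, {10,22}, …, giving 8 two-element pairs, the single value 16 (it cannot pair with itself since the integers are distinct), and 1 integer whose partner 32−x falls outside [8,25].
By the pigeonhole principle, treating each of those 10 groups as a pigeonhole, one can pick one integer per group — 10 integers — with no two summing to 32.
The 11th integer lands in an occupied pair, forcing a sum of 32.

11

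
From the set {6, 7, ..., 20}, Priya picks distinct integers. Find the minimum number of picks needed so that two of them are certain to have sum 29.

Group the elements by complementary pair {x, 29−x}: {9,20}, {10,19}, {11,18}, …, giving 6 two-element pairs and 3 integers whose partner 29−x falls outside [6,20].
Treating each of those 9 groups as a pigeonhole, one can pick one integer per group — 9 integers — with no two summing to 29.
The 10th integer lands in an occupied pair, forcing a sum of 29.

10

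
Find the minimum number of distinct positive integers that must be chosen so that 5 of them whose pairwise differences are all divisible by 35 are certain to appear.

141

Integers whose pairwise differences are multiples of 35 are exactly those sharing a remainder mod 35. By pigeonhole, the 35 residue classes mod 35 are the pigeonholes.
With 140 integers one could put 4 in each residue class and have no class reach 5.
The 141st integer pushes some class to 5, so 35·4 + 1 = 141.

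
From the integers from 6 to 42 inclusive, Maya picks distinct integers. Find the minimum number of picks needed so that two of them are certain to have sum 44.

22

Group the elements by complementary pair {x, 44−x}: {6,38}, {7,37}, {8,36}, …, giving 16 two-element pairs; the single value 22 (it cannot pair with itself since the integers are distinct); and 4 integers whose partner 44−x falls outside [6,42].
Treating each of those 21 groups as a pigeonhole, one can pick one integer per group — 21 integers — with no two summing to 44.
The 22nd integer lands in an occupied pair, forcing a sum of 44.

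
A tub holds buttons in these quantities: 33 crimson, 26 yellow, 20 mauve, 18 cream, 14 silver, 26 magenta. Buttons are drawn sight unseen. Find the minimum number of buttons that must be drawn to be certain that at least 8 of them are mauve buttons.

In the worst case for collecting mauve buttons, every non-mauve button comes out first.
There are 33 + 26 + 18 + 14 + 26 = 117 non-mauve buttons altogether.
After those, each further button must be mauve, so 117 + 8 = 125 draws guarantee 8 mauve buttons.

125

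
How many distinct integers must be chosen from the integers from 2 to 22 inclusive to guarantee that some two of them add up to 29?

Group the elements by complementary pair {x, 29−x}: {7,22}, {8,21}, {9,20}, …, giving 8 two-element pairs and 5 integers whose partner 29−x falls outside [2,22].
Treating each of those 13 groups as a pigeonhole, one can pick one integer per group — 13 integers — with no two summing to 29.
The 14th integer lands in an occupied pair, forcing a sum of 29.

14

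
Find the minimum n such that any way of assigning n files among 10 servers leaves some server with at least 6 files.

With 50 files one could put exactly 5 in each of the 10 servers, and no server would reach 6.
One more file must land in a server that already has 5, giving it 6.
So 10 × 5 + 1 = 51 files are required.

51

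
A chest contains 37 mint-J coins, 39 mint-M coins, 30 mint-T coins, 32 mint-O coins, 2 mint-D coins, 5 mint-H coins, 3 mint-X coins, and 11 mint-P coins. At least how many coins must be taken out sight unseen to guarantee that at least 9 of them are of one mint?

An adversary could hand out at most 8 coins per mint (mint-D, mint-H, mint-X run out sooner): 8 + 8 + 8 + 8 + 2 + 5 + 3 + 8 = 50 coins and still no mint has 9.
One more coin lands in a mint already at 8, so 51 draws are enough and 50 are not.

51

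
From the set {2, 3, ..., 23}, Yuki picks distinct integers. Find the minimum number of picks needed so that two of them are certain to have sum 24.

13

Two chosen integers sum to 24 exactly when both halves of some pair {x, 24−x} with 2 ≤ x ≤ 24−x ≤ 22 are chosen — 10 such pairs.
The remaining 2 elements (those with no distinct partner in range) can never complete a 24-sum, so the worst case takes all of them and one from each pair: 2 + 10 = 12.
Pigeonhole: the 13th integer has to be the second member of some pair, so 12 + 1 = 13.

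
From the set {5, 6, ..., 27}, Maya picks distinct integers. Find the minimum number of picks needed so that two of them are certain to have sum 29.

Two chosen integers sum to 29 exactly when both halves of some pair {x, 29−x} with 5 ≤ x ≤ 29−x ≤ 24 are chosen — 10 such pairs.
The remaining 3 elements (those with no distinct partner in range) can never complete a 29-sum, so the worst case takes all of them and one from each pair: 3 + 10 = 13.
By the pigeonhole principle, the 14th integer has to be the second member of some pair, so 13 + 1 = 14.

14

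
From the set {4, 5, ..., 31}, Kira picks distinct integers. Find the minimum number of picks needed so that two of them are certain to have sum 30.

A set avoiding the sum 30 can contain at most one of each pair {x, 30−x}, plus the 6 elements whose complement lies outside the range or equal to its own complement.
The integers 15, …, 31 (17 of them) are such a set: any two sum to at least 15+16 = 31 > 30.
Any 18th integer completes one of the 11 pairs, so 18 choices force a sum of 30.

18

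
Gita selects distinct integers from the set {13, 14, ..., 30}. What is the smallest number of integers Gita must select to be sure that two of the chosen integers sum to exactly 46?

12

Two chosen integers sum to 46 exactly when both halves of some pair {x, 46−x} with 16 ≤ x ≤ 46−x ≤ 30 are chosen — 7 such pairs.
The remaining 4 elements (those with no distinct partner in range) can never complete a 46-sum, so the worst case takes all of them and one from each pair: 4 + 7 = 11.
The 12th integer has to be the second member of some pair, so 11 + 1 = 12.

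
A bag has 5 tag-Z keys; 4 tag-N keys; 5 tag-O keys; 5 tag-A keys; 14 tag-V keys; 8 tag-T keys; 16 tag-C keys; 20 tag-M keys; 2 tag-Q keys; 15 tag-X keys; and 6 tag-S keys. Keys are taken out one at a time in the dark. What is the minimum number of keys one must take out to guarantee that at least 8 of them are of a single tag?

An adversary could hand out at most 7 keys per tag (6 tags run out sooner): 5 + 4 + 5 + 5 + 7 + 7 + 7 + 7 + 2 + 7 + 6 = 62 keys and still no tag has 8.
Pigeonhole: one more key lands in a tag already at 7, so 63 draws are enough and 62 are not.

63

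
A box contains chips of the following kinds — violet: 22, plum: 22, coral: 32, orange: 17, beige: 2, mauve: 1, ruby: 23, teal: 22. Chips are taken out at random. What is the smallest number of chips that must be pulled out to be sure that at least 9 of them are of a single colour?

An adversary could hand out at most 8 chips per colour (beige, mauve run out sooner): 8 + 8 + 8 + 8 + 2 + 1 + 8 + 8 = 51 chips and still no colour has 9.
Pigeonhole: one more chip lands in a colour already at 8, so 52 draws are enough and 51 are not.

52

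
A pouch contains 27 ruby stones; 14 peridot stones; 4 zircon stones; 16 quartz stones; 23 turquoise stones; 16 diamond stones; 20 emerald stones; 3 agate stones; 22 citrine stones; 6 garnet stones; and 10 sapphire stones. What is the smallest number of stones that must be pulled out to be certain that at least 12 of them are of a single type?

101

By pigeonhole, put each drawn stone into a box by type. The largest draw with every box below 12 takes min(count, 11) from each type; types with fewer than 11 contribute all they have.
Σ min(cᵢ, 11) = 11 + 11 + 4 + 11 + 11 + 11 + 11 + 3 + 11 + 6 + 10 = 100.
Draw number 100 + 1 = 101 must push one box to 12.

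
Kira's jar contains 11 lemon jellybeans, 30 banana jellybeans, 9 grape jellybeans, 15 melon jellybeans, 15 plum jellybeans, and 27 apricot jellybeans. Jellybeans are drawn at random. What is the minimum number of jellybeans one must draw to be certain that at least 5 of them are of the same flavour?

The 6 flavours are the holes; the jellybeans drawn are the pigeons.
To avoid 5 of any one flavour, the worst case takes at most 4 of each flavour.
That gives 4 + 4 + 4 + 4 + 4 + 4 = 24 jellybeans with no flavour reaching 5.
The next jellybean forces some flavour to 5, so 24 + 1 = 25.

25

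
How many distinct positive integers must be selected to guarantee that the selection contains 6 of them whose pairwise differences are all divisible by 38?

191

Integers whose pairwise differences are multiples of 38 are exactly those sharing a remainder mod 38. The 38 residue classes mod 38 are the pigeonholes.
With 190 integers one could put 5 in each residue class and have no class reach 6.
The 191st integer pushes some class to 6, so 38·5 + 1 = 191.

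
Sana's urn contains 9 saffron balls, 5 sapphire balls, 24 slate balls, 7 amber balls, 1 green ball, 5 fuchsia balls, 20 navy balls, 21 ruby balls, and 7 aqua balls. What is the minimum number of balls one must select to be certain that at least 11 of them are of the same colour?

65

By pigeonhole, the 9 colours are the holes; the balls drawn are the pigeons.
To avoid 11 of any one colour, the worst case takes at most 10 of each colour, or every ball of a colour that has fewer than 10.
That gives 9 + 5 + 10 + 7 + 1 + 5 + 10 + 10 + 7 = 64 balls with no colour reaching 11.
The next ball forces some colour to 11, so 64 + 1 = 65.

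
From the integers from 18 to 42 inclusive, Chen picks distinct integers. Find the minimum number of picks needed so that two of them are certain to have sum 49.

Two chosen integers sum to 49 exactly when both halves of some pair {x, 49−x} with 18 ≤ x ≤ 49−x ≤ 31 are chosen — 7 such pairs.
The remaining 11 elements (those with no distinct partner in range) can never complete a 49-sum, so the worst case takes all of them and one from each pair: 11 + 7 = 18.
The 19th integer has to be the second member of some pair, so 18 + 1 = 19.

19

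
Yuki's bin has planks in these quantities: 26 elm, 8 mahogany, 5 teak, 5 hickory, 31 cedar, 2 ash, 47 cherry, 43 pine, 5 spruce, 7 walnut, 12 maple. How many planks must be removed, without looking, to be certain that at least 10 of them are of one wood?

78

An adversary could hand out at most 9 planks per wood (6 woods run out sooner): 9 + 8 + 5 + 5 + 9 + 2 + 9 + 9 + 5 + 7 + 9 = 77 planks and still no wood has 10.
By pigeonhole, one more plank lands in a wood already at 9, so 78 draws are enough and 77 are not.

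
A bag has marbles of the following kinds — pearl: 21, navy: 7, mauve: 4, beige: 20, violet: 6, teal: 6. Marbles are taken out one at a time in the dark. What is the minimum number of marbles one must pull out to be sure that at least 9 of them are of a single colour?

Put each drawn marble into a box by colour. The largest draw with every box below 9 takes min(count, 8) from each colour; colours with fewer than 8 contribute all they have.
Σ min(cᵢ, 8) = 8 + 7 + 4 + 8 + 6 + 6 = 39.
Draw number 39 + 1 = 40 must push one box to 9.

40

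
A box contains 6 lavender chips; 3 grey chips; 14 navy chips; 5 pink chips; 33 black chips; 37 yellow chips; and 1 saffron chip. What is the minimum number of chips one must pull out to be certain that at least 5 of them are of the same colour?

25

Put each drawn chip into a box by colour. The largest draw with every box below 5 takes min(count, 4) from each colour; colours with fewer than 4 contribute all they have.
Σ min(cᵢ, 4) = 4 + 3 + 4 + 4 + 4 + 4 + 1 = 24.
Draw number 24 + 1 = 25 must push one box to 5.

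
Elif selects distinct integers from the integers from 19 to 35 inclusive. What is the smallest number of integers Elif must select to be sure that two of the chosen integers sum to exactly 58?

Group the elements by complementary pair {x, 58−x}: {23,35}, {24,34}, {25,33}, …, giving 6 two-element pairs, the single value 29 (it cannot pair with itself since the integers are distinct), and 4 integers whose partner 58−x falls outside [19,35].
Pigeonhole: treating each of those 11 groups as a pigeonhole, one can pick one integer per group — 11 integers — with no two summing to 58.
The 12th integer lands in an occupied pair, forcing a sum of 58.

12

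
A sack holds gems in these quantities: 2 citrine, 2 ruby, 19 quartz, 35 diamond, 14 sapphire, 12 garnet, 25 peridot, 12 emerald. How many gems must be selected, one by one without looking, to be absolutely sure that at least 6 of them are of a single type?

An adversary could hand out at most 5 gems per type (citrine, ruby run out sooner): 2 + 2 + 5 + 5 + 5 + 5 + 5 + 5 = 34 gems and still no type has 6.
By pigeonhole, one more gem lands in a type already at 5, so 35 draws are enough and 34 are not.

35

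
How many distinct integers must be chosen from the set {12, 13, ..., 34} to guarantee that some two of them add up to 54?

17

Group the elements by complementary pair {x, 54−x}: {20,34}, {21,33}, {22,32}, …, giving 7 two-element pairs; the single value 27 (it cannot pair with itself since the integers are distinct); and 8 integers whose partner 54−x falls outside [12,34].
Treating each of those 16 groups as a pigeonhole, one can pick one integer per group — 16 integers — with no two summing to 54.
The 17th integer lands in an occupied pair, forcing a sum of 54.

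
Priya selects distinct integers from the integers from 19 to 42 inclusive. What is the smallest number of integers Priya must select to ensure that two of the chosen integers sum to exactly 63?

Group the elements by complementary pair {x, 63−x}: {21,42}, {22,41}, {23,40}, …, giving 11 two-element pairs and 2 integers whose partner 63−x falls outside [19,42].
By the pigeonhole principle, treating each of those 13 groups as a pigeonhole, one can pick one integer per group — 13 integers — with no two summing to 63.
The 14th integer lands in an occupied pair, forcing a sum of 63.

14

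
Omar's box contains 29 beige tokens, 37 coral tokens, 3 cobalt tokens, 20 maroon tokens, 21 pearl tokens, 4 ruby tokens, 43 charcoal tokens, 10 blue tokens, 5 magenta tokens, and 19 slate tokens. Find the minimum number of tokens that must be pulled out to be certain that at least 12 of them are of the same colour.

Put each drawn token into a box by colour. The largest draw with every box below 12 takes min(count, 11) from each colour; colours with fewer than 11 contribute all they have.
Σ min(cᵢ, 11) = 11 + 11 + 3 + 11 + 11 + 4 + 11 + 10 + 5 + 11 = 88.
Draw number 88 + 1 = 89 must push one box to 12.

89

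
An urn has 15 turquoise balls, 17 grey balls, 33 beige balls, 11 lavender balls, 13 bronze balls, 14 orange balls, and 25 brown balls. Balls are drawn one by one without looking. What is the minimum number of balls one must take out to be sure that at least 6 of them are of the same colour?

36

An adversary could hand out at most 5 balls per colour: 5 + 5 + 5 + 5 + 5 + 5 + 5 = 35 balls and still no colour has 6.
By the pigeonhole principle, one more ball lands in a colour already at 5, so 36 draws are enough and 35 are not.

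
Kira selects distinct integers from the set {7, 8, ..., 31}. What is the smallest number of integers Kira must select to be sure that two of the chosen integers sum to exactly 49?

19

Two chosen integers sum to 49 exactly when both halves of some pair {x, 49−x} with 18 ≤ x ≤ 49−x ≤ 31 are chosen — 7 such pairs.
The remaining 11 elements (those with no distinct partner in range) can never complete a 49-sum, so the worst case takes all of them and one from each pair: 11 + 7 = 18.
By pigeonhole, the 19th integer has to be the second member of some pair, so 18 + 1 = 19.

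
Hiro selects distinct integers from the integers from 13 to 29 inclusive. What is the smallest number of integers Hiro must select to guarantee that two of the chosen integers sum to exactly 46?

Group the elements by complementary pair {x, 46−x}: {17,29}, {18,28}, {19,27}, …, giving 6 two-element pairs; the single value 23 (it cannot pair with itself since the integers are distinct); and 4 integers whose partner 46−x falls outside [13,29].
By the pigeonhole principle, treating each of those 11 groups as a pigeonhole, one can pick one integer per group — 11 integers — with no two summing to 46.
The 12th integer lands in an occupied pair, forcing a sum of 46.

12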